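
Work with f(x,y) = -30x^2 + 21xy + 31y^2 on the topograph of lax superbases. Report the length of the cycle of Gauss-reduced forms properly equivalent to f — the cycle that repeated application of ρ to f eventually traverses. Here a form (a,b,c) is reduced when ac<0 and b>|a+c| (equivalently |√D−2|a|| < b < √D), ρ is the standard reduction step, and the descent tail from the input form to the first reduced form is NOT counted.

D = 4161, ⌊√D⌋ = 64
river: ρ → (31,41,-20)
river: ρ → (-20,39,33)
river: ρ → (33,27,-26)
river: ρ → (-26,25,34)
river: ρ → (34,43,-17)
river: ρ → (-17,59,10)
river: ρ → (10,61,-11)
river: ρ → (-11,49,40)
river: ρ → (40,31,-20)
river: ρ → (-20,49,22)
river: ρ → (22,39,-30)
river: ρ → (-30,21,31)
ρ-cycle length = 12 (tail of 0 descent steps not counted)

12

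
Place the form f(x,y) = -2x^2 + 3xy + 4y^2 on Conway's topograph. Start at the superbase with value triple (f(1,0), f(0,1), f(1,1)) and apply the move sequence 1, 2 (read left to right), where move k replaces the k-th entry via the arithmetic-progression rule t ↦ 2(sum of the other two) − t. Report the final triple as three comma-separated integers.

start (-2,4,5) = (f(1,0),f(0,1),f(1,1))
replace slot 1: 2·(4+5) − (-2) = 20 → (20,4,5)
replace slot 2: 2·(20+5) − 4 = 46 → (20,46,5)

20,46,5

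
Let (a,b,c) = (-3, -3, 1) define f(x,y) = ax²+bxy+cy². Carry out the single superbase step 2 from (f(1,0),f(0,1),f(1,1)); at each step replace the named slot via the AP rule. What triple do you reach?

start (-3,1,-5) = (f(1,0),f(0,1),f(1,1))
replace slot 2: 2·((-3)+(-5)) − 1 = -17 → (-3,-17,-5)

-3,-17,-5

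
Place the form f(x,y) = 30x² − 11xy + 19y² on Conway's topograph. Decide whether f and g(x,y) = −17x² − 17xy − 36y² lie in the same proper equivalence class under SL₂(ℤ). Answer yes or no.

D₁ = -2159, D₂ = -2159
f: flip: (30,-11,19)→(19,11,30)
f: reduced (well bottom): (19,11,30) with a≤c, −a<b≤a
g is negative-definite; reduce −g:
−g: reduced (well bottom): (17,17,36) with a≤c, −a<b≤a
flip sign back: reduced form of g is (-17,-17,-36)
reduced forms (19, 11, 30) vs (-17, -17, -36) ⇒ inequivalent

no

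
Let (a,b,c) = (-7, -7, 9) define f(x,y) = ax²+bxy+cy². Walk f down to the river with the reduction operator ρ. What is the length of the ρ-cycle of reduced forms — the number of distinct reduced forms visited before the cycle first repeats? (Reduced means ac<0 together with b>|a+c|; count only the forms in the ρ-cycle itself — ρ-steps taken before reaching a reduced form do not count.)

D = 301, ⌊√D⌋ = 17
descent: ρ → (9,7,-7)  [lands on river]
river: ρ → (-7,7,9)
river: ρ → (9,11,-5)
river: ρ → (-5,9,11)
river: ρ → (11,13,-3)
river: ρ → (-3,17,1)
river: ρ → (1,17,-3)
river: ρ → (-3,13,11)
river: ρ → (11,9,-5)
river: ρ → (-5,11,9)
ρ-cycle length = 10 (tail of 1 descent step not counted)

10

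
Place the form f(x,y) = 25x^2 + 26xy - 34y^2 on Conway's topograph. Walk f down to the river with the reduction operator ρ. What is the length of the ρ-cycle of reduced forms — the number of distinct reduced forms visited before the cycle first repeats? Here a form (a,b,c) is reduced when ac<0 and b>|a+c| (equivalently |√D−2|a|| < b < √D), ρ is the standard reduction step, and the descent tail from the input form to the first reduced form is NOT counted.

D = 4076, ⌊√D⌋ = 63
river: ρ → (-34,42,17)
river: ρ → (17,60,-7)
river: ρ → (-7,52,49)
river: ρ → (49,46,-10)
river: ρ → (-10,54,29)
river: ρ → (29,62,-2)
river: ρ → (-2,62,29)
river: ρ → (29,54,-10)
river: ρ → (-10,46,49)
river: ρ → (49,52,-7)
river: ρ → (-7,60,17)
river: ρ → (17,42,-34)
river: ρ → (-34,26,25)
river: ρ → (25,24,-35)
river: ρ → (-35,46,14)
river: ρ → (14,38,-47)
river: ρ → (-47,56,5)
river: ρ → (5,54,-58)
river: ρ → (-58,62,1)
river: ρ → (1,62,-58)
river: ρ → (-58,54,5)
river: ρ → (5,56,-47)
river: ρ → (-47,38,14)
river: ρ → (14,46,-35)
river: ρ → (-35,24,25)
river: ρ → (25,26,-34)
ρ-cycle length = 26 (tail of 0 descent steps not counted)

26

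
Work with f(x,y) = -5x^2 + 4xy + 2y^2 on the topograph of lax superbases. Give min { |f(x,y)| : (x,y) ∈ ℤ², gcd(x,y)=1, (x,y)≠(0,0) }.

river: ρ → (2,4,-5)
river: ρ → (-5,6,1)
river: ρ → (1,6,-5)
river: ρ → (-5,4,2)
closes: descent 0, river 4
min |a| on river = 1

1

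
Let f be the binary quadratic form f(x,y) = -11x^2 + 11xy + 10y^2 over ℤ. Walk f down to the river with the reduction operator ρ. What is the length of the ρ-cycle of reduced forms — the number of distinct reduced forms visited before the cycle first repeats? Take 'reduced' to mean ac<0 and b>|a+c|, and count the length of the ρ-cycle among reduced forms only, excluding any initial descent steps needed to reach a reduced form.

D = 561, ⌊√D⌋ = 23
river: ρ → (10,9,-12)
river: ρ → (-12,15,7)
river: ρ → (7,13,-14)
river: ρ → (-14,15,6)
river: ρ → (6,21,-5)
river: ρ → (-5,19,10)
river: ρ → (10,21,-3)
river: ρ → (-3,21,10)
river: ρ → (10,19,-5)
river: ρ → (-5,21,6)
river: ρ → (6,15,-14)
river: ρ → (-14,13,7)
river: ρ → (7,15,-12)
river: ρ → (-12,9,10)
river: ρ → (10,11,-11)
river: ρ → (-11,11,10)
ρ-cycle length = 16 (tail of 0 descent steps not counted)

16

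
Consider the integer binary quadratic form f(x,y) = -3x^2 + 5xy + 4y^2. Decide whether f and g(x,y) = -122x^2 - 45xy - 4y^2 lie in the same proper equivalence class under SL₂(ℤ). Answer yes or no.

D₁ = 73, D₂ = 73
river cycle of f (length 18): (4, 3, -4), (-4, 5, 3), (3, 7, -2), (-2, 5, 6), (6, 7, -1), (-1, 7, 6), (6, 5, -2), (-2, 7, 3), (3, 5, -4), (-4, 3, 4), … (8 more)
river cycle of g (length 18): (-4, 5, 3), (3, 7, -2), (-2, 5, 6), (6, 7, -1), (-1, 7, 6), (6, 5, -2), (-2, 7, 3), (3, 5, -4), (-4, 3, 4), (4, 5, -3), … (8 more)
cycles coincide ⇒ equivalent

yes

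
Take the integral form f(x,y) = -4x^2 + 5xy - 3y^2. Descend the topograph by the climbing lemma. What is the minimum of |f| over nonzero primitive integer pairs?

translate: b→3 (≡-5 mod 8), so (4,-5,3)→(4,3,2)
flip: (4,3,2)→(2,-3,4)
translate: b→1 (≡-3 mod 4), so (2,-3,4)→(2,1,3)
reduced (well bottom): (2,1,3) with a≤c, −a<b≤a
well minimum |f| = |-2| = 2 (negative-definite)

2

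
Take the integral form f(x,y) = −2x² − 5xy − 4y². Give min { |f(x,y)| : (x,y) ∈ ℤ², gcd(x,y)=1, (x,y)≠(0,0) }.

translate: b→1 (≡5 mod 4), so (2,5,4)→(2,1,1)
flip: (2,1,1)→(1,-1,2)
translate: b→1 (≡-1 mod 2), so (1,-1,2)→(1,1,2)
reduced (well bottom): (1,1,2) with a≤c, −a<b≤a
well minimum |f| = |-1| = 1 (negative-definite)

1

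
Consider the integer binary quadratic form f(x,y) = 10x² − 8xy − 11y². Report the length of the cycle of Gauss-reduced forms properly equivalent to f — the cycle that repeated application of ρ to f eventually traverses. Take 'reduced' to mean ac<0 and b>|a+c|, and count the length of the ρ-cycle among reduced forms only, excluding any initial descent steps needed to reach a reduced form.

D = 504, ⌊√D⌋ = 22
descent: ρ → (-11,8,10)  [lands on river]
river: ρ → (10,12,-9)
river: ρ → (-9,6,13)
river: ρ → (13,20,-2)
river: ρ → (-2,20,13)
river: ρ → (13,6,-9)
river: ρ → (-9,12,10)
river: ρ → (10,8,-11)
river: ρ → (-11,14,7)
river: ρ → (7,14,-11)
ρ-cycle length = 10 (tail of 1 descent step not counted)

10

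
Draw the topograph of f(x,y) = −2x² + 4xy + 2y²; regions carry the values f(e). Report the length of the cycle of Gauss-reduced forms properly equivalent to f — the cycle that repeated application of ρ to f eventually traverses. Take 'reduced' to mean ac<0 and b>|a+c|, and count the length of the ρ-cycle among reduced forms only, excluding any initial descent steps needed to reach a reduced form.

D = 32, ⌊√D⌋ = 5
river: ρ → (2,4,-2)
river: ρ → (-2,4,2)
ρ-cycle length = 2 (tail of 0 descent steps not counted)

2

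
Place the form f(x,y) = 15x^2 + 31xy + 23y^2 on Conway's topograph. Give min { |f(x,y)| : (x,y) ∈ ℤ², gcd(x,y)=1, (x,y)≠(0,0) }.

translate: b→1 (≡31 mod 30), so (15,31,23)→(15,1,7)
flip: (15,1,7)→(7,-1,15)
reduced (well bottom): (7,-1,15) with a≤c, −a<b≤a
well minimum = a = 7

7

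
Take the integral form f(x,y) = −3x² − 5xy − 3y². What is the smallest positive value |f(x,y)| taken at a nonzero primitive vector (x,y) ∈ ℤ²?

translate: b→-1 (≡5 mod 6), so (3,5,3)→(3,-1,1)
flip: (3,-1,1)→(1,1,3)
reduced (well bottom): (1,1,3) with a≤c, −a<b≤a
well minimum |f| = |-1| = 1 (negative-definite)

1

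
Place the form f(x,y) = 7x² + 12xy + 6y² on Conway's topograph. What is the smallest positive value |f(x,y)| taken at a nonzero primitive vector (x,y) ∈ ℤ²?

translate: b→-2 (≡12 mod 14), so (7,12,6)→(7,-2,1)
flip: (7,-2,1)→(1,2,7)
translate: b→0 (≡2 mod 2), so (1,2,7)→(1,0,6)
reduced (well bottom): (1,0,6) with a≤c, −a<b≤a
well minimum = a = 1

1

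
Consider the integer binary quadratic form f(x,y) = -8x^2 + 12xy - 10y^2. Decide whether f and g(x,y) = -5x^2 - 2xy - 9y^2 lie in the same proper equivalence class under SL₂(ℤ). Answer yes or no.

D₁ = -176, D₂ = -176
f is negative-definite; reduce −f:
−f: translate: b→4 (≡-12 mod 16), so (8,-12,10)→(8,4,6)
−f: flip: (8,4,6)→(6,-4,8)
−f: reduced (well bottom): (6,-4,8) with a≤c, −a<b≤a
flip sign back: reduced form of f is (-6,4,-8)
g is negative-definite; reduce −g:
−g: reduced (well bottom): (5,2,9) with a≤c, −a<b≤a
flip sign back: reduced form of g is (-5,-2,-9)
reduced forms (-6, 4, -8) vs (-5, -2, -9) ⇒ inequivalent

no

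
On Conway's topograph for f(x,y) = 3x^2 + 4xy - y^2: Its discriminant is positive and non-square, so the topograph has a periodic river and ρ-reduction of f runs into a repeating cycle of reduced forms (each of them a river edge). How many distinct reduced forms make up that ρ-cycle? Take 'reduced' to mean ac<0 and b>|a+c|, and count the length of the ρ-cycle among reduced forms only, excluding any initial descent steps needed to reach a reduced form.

D = 28, ⌊√D⌋ = 5
river: ρ → (-1,4,3)
river: ρ → (3,2,-2)
river: ρ → (-2,2,3)
river: ρ → (3,4,-1)
ρ-cycle length = 4 (tail of 0 descent steps not counted)

4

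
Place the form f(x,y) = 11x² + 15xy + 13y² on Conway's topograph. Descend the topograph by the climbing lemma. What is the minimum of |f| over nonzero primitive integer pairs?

translate: b→-7 (≡15 mod 22), so (11,15,13)→(11,-7,9)
flip: (11,-7,9)→(9,7,11)
reduced (well bottom): (9,7,11) with a≤c, −a<b≤a
well minimum = a = 9

9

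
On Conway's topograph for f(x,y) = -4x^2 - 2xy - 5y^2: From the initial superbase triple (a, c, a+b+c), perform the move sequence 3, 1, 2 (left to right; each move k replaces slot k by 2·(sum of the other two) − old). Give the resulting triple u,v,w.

start (-4,-5,-11) = (f(1,0),f(0,1),f(1,1))
replace slot 3: 2·((-4)+(-5)) − (-11) = -7 → (-4,-5,-7)
replace slot 1: 2·((-5)+(-7)) − (-4) = -20 → (-20,-5,-7)
replace slot 2: 2·((-20)+(-7)) − (-5) = -49 → (-20,-49,-7)

-20,-49,-7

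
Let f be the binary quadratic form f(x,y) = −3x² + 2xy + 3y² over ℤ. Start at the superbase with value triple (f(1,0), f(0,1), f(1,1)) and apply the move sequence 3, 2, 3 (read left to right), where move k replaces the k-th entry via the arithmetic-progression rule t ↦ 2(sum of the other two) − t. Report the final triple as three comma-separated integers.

start (-3,3,2) = (f(1,0),f(0,1),f(1,1))
replace slot 3: 2·((-3)+3) − 2 = -2 → (-3,3,-2)
replace slot 2: 2·((-3)+(-2)) − 3 = -13 → (-3,-13,-2)
replace slot 3: 2·((-3)+(-13)) − (-2) = -30 → (-3,-13,-30)

-3,-13,-30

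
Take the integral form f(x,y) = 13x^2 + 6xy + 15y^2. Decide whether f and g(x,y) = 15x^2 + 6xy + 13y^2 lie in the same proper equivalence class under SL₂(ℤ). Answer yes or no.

D₁ = -744, D₂ = -744
f: reduced (well bottom): (13,6,15) with a≤c, −a<b≤a
g: flip: (15,6,13)→(13,-6,15)
g: reduced (well bottom): (13,-6,15) with a≤c, −a<b≤a
reduced forms (13, 6, 15) vs (13, -6, 15) ⇒ inequivalent

no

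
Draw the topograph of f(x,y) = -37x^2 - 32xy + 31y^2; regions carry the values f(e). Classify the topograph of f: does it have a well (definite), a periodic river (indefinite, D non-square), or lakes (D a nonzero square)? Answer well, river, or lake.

D = b²−4ac = (-32)² − 4·(-37)·31 = 5612
D > 0 non-square ⇒ indefinite ⇒ periodic river

river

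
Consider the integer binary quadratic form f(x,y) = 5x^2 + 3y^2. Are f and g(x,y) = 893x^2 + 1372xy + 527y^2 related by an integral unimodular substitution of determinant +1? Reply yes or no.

D₁ = -60, D₂ = -60
f: flip: (5,0,3)→(3,0,5)
f: reduced (well bottom): (3,0,5) with a≤c, −a<b≤a
g: translate: b→-414 (≡1372 mod 1786), so (893,1372,527)→(893,-414,48)
g: flip: (893,-414,48)→(48,414,893)
g: translate: b→30 (≡414 mod 96), so (48,414,893)→(48,30,5)
g: flip: (48,30,5)→(5,-30,48)
g: translate: b→0 (≡-30 mod 10), so (5,-30,48)→(5,0,3)
g: flip: (5,0,3)→(3,0,5)
g: reduced (well bottom): (3,0,5) with a≤c, −a<b≤a
reduced forms (3, 0, 5) vs (3, 0, 5) ⇒ equivalent

yes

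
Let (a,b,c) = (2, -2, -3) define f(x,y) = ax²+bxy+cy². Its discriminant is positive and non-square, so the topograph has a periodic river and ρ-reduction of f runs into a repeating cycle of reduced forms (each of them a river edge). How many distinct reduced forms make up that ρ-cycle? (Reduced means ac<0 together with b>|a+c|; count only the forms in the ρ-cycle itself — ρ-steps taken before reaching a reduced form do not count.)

D = 28, ⌊√D⌋ = 5
descent: ρ → (-3,2,2)  [lands on river]
river: ρ → (2,2,-3)
river: ρ → (-3,4,1)
river: ρ → (1,4,-3)
ρ-cycle length = 4 (tail of 1 descent step not counted)

4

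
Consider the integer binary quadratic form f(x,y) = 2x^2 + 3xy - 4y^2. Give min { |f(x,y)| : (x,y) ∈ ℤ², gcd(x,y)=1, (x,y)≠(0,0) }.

river: ρ → (-4,5,1)
river: ρ → (1,5,-4)
river: ρ → (-4,3,2)
river: ρ → (2,5,-2)
river: ρ → (-2,3,4)
river: ρ → (4,5,-1)
river: ρ → (-1,5,4)
river: ρ → (4,3,-2)
river: ρ → (-2,5,2)
river: ρ → (2,3,-4)
closes: descent 0, river 10
min |a| on river = 1

1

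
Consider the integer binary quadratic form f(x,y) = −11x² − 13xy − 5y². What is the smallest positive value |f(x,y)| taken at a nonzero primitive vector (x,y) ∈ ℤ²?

translate: b→-9 (≡13 mod 22), so (11,13,5)→(11,-9,3)
flip: (11,-9,3)→(3,9,11)
translate: b→3 (≡9 mod 6), so (3,9,11)→(3,3,5)
reduced (well bottom): (3,3,5) with a≤c, −a<b≤a
well minimum |f| = |-3| = 3 (negative-definite)

3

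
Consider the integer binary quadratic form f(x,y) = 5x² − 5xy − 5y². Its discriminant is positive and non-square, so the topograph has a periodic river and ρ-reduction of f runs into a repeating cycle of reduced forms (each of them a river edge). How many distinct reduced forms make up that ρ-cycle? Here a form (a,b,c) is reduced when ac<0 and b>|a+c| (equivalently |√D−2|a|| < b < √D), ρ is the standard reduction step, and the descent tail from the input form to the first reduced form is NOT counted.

D = 125, ⌊√D⌋ = 11
descent: ρ → (-5,5,5)  [lands on river]
river: ρ → (5,5,-5)
ρ-cycle length = 2 (tail of 1 descent step not counted)

2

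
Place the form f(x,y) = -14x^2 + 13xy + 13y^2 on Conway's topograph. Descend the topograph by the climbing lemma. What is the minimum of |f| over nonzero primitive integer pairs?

river: ρ → (13,13,-14)
river: ρ → (-14,15,12)
river: ρ → (12,9,-17)
river: ρ → (-17,25,4)
river: ρ → (4,23,-23)
river: ρ → (-23,23,4)
river: ρ → (4,25,-17)
river: ρ → (-17,9,12)
river: ρ → (12,15,-14)
river: ρ → (-14,13,13)
closes: descent 0, river 10
min |a| on river = 4

4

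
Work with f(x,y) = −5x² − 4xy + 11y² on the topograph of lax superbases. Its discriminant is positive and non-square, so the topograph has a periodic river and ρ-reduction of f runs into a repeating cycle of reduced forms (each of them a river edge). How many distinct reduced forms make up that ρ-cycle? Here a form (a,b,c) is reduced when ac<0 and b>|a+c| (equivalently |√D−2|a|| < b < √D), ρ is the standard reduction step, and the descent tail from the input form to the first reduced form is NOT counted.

D = 236, ⌊√D⌋ = 15
descent: ρ → (11,4,-5)
descent: ρ → (-5,6,10)  [lands on river]
river: ρ → (10,14,-1)
river: ρ → (-1,14,10)
river: ρ → (10,6,-5)
river: ρ → (-5,14,2)
river: ρ → (2,14,-5)
ρ-cycle length = 6 (tail of 2 descent steps not counted)

6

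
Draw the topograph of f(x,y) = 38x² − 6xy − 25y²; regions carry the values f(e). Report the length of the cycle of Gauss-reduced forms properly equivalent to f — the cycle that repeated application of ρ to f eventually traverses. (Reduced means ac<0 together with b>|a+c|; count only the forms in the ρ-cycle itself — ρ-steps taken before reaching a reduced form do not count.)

D = 3836, ⌊√D⌋ = 61
descent: ρ → (-25,56,7)  [lands on river]
river: ρ → (7,56,-25)
river: ρ → (-25,44,19)
river: ρ → (19,32,-37)
river: ρ → (-37,42,14)
river: ρ → (14,42,-37)
river: ρ → (-37,32,19)
river: ρ → (19,44,-25)
ρ-cycle length = 8 (tail of 1 descent step not counted)

8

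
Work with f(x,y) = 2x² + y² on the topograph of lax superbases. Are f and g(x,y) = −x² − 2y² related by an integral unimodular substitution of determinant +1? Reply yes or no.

D₁ = -8, D₂ = -8
f: flip: (2,0,1)→(1,0,2)
f: reduced (well bottom): (1,0,2) with a≤c, −a<b≤a
g is negative-definite; reduce −g:
−g: reduced (well bottom): (1,0,2) with a≤c, −a<b≤a
flip sign back: reduced form of g is (-1,0,-2)
reduced forms (1, 0, 2) vs (-1, 0, -2) ⇒ inequivalent

no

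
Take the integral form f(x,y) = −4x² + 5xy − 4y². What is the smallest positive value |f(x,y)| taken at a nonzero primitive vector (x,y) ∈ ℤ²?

translate: b→3 (≡-5 mod 8), so (4,-5,4)→(4,3,3)
flip: (4,3,3)→(3,-3,4)
translate: b→3 (≡-3 mod 6), so (3,-3,4)→(3,3,4)
reduced (well bottom): (3,3,4) with a≤c, −a<b≤a
well minimum |f| = |-3| = 3 (negative-definite)

3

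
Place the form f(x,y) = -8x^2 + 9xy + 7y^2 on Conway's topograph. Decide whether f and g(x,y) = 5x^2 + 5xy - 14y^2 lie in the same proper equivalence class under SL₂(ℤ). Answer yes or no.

D₁ = 305, D₂ = 305
river cycle of f (length 8): (7, 5, -10), (-10, 15, 2), (2, 17, -2), (-2, 15, 10), (10, 5, -7), (-7, 9, 8), (8, 7, -8), (-8, 9, 7)
river cycle of g (length 4): (5, 15, -4), (-4, 17, 1), (1, 17, -4), (-4, 15, 5)
cycles differ ⇒ inequivalent

no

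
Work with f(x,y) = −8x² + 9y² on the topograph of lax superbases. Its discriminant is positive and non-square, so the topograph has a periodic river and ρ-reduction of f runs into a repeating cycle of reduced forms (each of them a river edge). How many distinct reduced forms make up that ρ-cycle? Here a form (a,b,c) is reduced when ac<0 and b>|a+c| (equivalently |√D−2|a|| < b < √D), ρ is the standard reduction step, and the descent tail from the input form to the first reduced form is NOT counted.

D = 288, ⌊√D⌋ = 16
descent: ρ → (9,0,-8)
descent: ρ → (-8,16,1)  [lands on river]
river: ρ → (1,16,-8)
ρ-cycle length = 2 (tail of 2 descent steps not counted)

2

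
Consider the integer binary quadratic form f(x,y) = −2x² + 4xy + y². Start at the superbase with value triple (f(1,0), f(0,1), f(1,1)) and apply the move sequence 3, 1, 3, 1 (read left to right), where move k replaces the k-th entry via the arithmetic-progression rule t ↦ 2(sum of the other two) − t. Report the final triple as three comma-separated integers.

start (-2,1,3) = (f(1,0),f(0,1),f(1,1))
replace slot 3: 2·((-2)+1) − 3 = -5 → (-2,1,-5)
replace slot 1: 2·(1+(-5)) − (-2) = -6 → (-6,1,-5)
replace slot 3: 2·((-6)+1) − (-5) = -5 → (-6,1,-5)
replace slot 1: 2·(1+(-5)) − (-6) = -2 → (-2,1,-5)

-2,1,-5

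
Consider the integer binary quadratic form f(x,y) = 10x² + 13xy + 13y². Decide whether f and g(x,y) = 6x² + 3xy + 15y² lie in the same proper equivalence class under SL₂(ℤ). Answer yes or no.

D₁ = -351, D₂ = -351
f: translate: b→-7 (≡13 mod 20), so (10,13,13)→(10,-7,10)
f: flip: (10,-7,10)→(10,7,10)
f: reduced (well bottom): (10,7,10) with a≤c, −a<b≤a
g: reduced (well bottom): (6,3,15) with a≤c, −a<b≤a
reduced forms (10, 7, 10) vs (6, 3, 15) ⇒ inequivalent

no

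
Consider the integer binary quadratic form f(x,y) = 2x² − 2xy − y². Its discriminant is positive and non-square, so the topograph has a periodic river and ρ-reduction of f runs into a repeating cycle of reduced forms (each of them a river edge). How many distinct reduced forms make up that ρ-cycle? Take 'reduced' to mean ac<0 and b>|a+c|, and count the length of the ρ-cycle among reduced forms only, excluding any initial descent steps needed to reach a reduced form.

D = 12, ⌊√D⌋ = 3
descent: ρ → (-1,2,2)  [lands on river]
river: ρ → (2,2,-1)
ρ-cycle length = 2 (tail of 1 descent step not counted)

2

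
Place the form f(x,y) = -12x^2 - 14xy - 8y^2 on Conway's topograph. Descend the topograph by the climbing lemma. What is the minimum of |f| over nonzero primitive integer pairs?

translate: b→-10 (≡14 mod 24), so (12,14,8)→(12,-10,6)
flip: (12,-10,6)→(6,10,12)
translate: b→-2 (≡10 mod 12), so (6,10,12)→(6,-2,8)
reduced (well bottom): (6,-2,8) with a≤c, −a<b≤a
well minimum |f| = |-6| = 6 (negative-definite)

6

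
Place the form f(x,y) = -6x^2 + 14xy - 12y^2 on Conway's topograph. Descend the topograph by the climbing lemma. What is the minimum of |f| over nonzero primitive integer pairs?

translate: b→-2 (≡-14 mod 12), so (6,-14,12)→(6,-2,4)
flip: (6,-2,4)→(4,2,6)
reduced (well bottom): (4,2,6) with a≤c, −a<b≤a
well minimum |f| = |-4| = 4 (negative-definite)

4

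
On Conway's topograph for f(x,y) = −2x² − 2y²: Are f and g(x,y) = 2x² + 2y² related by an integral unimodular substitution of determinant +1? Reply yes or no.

D₁ = -16, D₂ = -16
f is negative-definite; reduce −f:
−f: reduced (well bottom): (2,0,2) with a≤c, −a<b≤a
flip sign back: reduced form of f is (-2,0,-2)
g: reduced (well bottom): (2,0,2) with a≤c, −a<b≤a
reduced forms (-2, 0, -2) vs (2, 0, 2) ⇒ inequivalent

no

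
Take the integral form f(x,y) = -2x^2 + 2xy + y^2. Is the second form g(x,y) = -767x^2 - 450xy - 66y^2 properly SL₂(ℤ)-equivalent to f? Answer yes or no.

D₁ = 12, D₂ = 12
river cycle of f (length 2): (1, 2, -2), (-2, 2, 1)
river cycle of g (length 2): (-2, 2, 1), (1, 2, -2)
cycles coincide ⇒ equivalent

yes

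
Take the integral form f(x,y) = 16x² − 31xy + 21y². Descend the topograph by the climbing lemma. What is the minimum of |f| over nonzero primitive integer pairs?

translate: b→1 (≡-31 mod 32), so (16,-31,21)→(16,1,6)
flip: (16,1,6)→(6,-1,16)
reduced (well bottom): (6,-1,16) with a≤c, −a<b≤a
well minimum = a = 6

6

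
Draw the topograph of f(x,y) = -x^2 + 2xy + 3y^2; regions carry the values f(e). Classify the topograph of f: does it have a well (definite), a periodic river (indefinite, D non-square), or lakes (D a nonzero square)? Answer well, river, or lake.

D = b²−4ac = 2² − 4·(-1)·3 = 16
D = 4² is a perfect square ⇒ form factors over ℤ ⇒ lakes

lake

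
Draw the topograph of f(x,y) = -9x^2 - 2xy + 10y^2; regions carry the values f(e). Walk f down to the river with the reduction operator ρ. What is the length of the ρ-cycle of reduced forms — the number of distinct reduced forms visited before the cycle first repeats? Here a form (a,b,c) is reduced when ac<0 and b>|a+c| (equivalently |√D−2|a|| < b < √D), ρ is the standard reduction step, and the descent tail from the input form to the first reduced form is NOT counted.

D = 364, ⌊√D⌋ = 19
descent: ρ → (10,2,-9)  [lands on river]
river: ρ → (-9,16,3)
river: ρ → (3,14,-14)
river: ρ → (-14,14,3)
river: ρ → (3,16,-9)
river: ρ → (-9,2,10)
river: ρ → (10,18,-1)
river: ρ → (-1,18,10)
ρ-cycle length = 8 (tail of 1 descent step not counted)

8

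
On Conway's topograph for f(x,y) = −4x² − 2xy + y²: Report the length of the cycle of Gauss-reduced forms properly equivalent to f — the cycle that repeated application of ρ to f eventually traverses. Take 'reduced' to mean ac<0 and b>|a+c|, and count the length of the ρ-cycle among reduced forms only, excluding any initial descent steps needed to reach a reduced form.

D = 20, ⌊√D⌋ = 4
descent: ρ → (1,4,-1)  [lands on river]
river: ρ → (-1,4,1)
ρ-cycle length = 2 (tail of 1 descent step not counted)

2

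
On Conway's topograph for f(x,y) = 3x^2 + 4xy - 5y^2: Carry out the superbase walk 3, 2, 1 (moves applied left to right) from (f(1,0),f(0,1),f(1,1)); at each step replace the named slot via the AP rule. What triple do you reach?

start (3,-5,2) = (f(1,0),f(0,1),f(1,1))
replace slot 3: 2·(3+(-5)) − 2 = -6 → (3,-5,-6)
replace slot 2: 2·(3+(-6)) − (-5) = -1 → (3,-1,-6)
replace slot 1: 2·((-1)+(-6)) − 3 = -17 → (-17,-1,-6)

-17,-1,-6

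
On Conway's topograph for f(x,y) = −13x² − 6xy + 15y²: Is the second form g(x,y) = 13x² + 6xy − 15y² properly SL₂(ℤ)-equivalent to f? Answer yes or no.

D₁ = 816, D₂ = 816
river cycle of f (length 8): (15, 6, -13), (-13, 20, 8), (8, 28, -1), (-1, 28, 8), (8, 20, -13), (-13, 6, 15), (15, 24, -4), (-4, 24, 15)
river cycle of g (length 8): (-15, 24, 4), (4, 24, -15), (-15, 6, 13), (13, 20, -8), (-8, 28, 1), (1, 28, -8), (-8, 20, 13), (13, 6, -15)
cycles differ ⇒ inequivalent

no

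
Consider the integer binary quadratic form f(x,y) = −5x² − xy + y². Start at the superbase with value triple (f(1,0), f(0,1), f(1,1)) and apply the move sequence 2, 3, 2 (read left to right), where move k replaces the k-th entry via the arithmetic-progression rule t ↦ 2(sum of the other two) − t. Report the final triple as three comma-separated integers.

start (-5,1,-5) = (f(1,0),f(0,1),f(1,1))
replace slot 2: 2·((-5)+(-5)) − 1 = -21 → (-5,-21,-5)
replace slot 3: 2·((-5)+(-21)) − (-5) = -47 → (-5,-21,-47)
replace slot 2: 2·((-5)+(-47)) − (-21) = -83 → (-5,-83,-47)

-5,-83,-47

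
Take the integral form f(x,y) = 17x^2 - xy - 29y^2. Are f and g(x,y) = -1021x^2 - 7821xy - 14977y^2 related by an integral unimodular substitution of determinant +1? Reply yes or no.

D₁ = 1973, D₂ = 1973
river cycle of f (length 26): (17, 33, -13), (-13, 19, 31), (31, 43, -1), (-1, 43, 31), (31, 19, -13), (-13, 33, 17), (17, 35, -11), (-11, 31, 23), (23, 15, -19), (-19, 23, 19), … (16 more)
river cycle of g (length 26): (17, 33, -13), (-13, 19, 31), (31, 43, -1), (-1, 43, 31), (31, 19, -13), (-13, 33, 17), (17, 35, -11), (-11, 31, 23), (23, 15, -19), (-19, 23, 19), … (16 more)
cycles coincide ⇒ equivalent

yes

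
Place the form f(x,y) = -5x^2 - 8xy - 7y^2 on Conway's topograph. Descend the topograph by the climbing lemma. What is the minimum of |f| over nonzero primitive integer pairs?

translate: b→-2 (≡8 mod 10), so (5,8,7)→(5,-2,4)
flip: (5,-2,4)→(4,2,5)
reduced (well bottom): (4,2,5) with a≤c, −a<b≤a
well minimum |f| = |-4| = 4 (negative-definite)

4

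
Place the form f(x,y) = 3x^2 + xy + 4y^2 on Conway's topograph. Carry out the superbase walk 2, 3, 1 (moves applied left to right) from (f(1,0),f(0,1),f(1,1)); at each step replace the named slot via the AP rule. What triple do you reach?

start (3,4,8) = (f(1,0),f(0,1),f(1,1))
replace slot 2: 2·(3+8) − 4 = 18 → (3,18,8)
replace slot 3: 2·(3+18) − 8 = 34 → (3,18,34)
replace slot 1: 2·(18+34) − 3 = 101 → (101,18,34)

101,18,34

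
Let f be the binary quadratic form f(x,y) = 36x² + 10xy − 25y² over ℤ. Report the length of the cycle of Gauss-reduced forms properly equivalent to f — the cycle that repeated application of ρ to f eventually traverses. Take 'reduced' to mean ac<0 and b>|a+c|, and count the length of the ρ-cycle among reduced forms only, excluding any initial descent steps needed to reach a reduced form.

D = 3700, ⌊√D⌋ = 60
descent: ρ → (-25,40,21)  [lands on river]
river: ρ → (21,44,-21)
river: ρ → (-21,40,25)
river: ρ → (25,60,-1)
river: ρ → (-1,60,25)
river: ρ → (25,40,-21)
river: ρ → (-21,44,21)
river: ρ → (21,40,-25)
river: ρ → (-25,60,1)
river: ρ → (1,60,-25)
ρ-cycle length = 10 (tail of 1 descent step not counted)

10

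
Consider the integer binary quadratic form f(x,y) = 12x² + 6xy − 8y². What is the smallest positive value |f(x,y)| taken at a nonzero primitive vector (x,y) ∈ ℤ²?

river: ρ → (-8,10,10)
river: ρ → (10,10,-8)
river: ρ → (-8,6,12)
river: ρ → (12,18,-2)
river: ρ → (-2,18,12)
river: ρ → (12,6,-8)
closes: descent 0, river 6
min |a| on river = 2

2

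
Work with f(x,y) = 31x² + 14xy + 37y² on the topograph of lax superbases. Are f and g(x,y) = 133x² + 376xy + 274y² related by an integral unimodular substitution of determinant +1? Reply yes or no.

D₁ = -4392, D₂ = -4392
f: reduced (well bottom): (31,14,37) with a≤c, −a<b≤a
g: translate: b→110 (≡376 mod 266), so (133,376,274)→(133,110,31)
g: flip: (133,110,31)→(31,-110,133)
g: translate: b→14 (≡-110 mod 62), so (31,-110,133)→(31,14,37)
g: reduced (well bottom): (31,14,37) with a≤c, −a<b≤a
reduced forms (31, 14, 37) vs (31, 14, 37) ⇒ equivalent

yes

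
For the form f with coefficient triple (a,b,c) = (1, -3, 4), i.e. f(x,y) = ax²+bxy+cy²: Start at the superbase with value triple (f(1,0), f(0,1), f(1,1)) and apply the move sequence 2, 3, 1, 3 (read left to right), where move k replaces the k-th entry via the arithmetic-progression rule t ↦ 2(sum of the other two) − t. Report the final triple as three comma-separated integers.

start (1,4,2) = (f(1,0),f(0,1),f(1,1))
replace slot 2: 2·(1+2) − 4 = 2 → (1,2,2)
replace slot 3: 2·(1+2) − 2 = 4 → (1,2,4)
replace slot 1: 2·(2+4) − 1 = 11 → (11,2,4)
replace slot 3: 2·(11+2) − 4 = 22 → (11,2,22)

11,2,22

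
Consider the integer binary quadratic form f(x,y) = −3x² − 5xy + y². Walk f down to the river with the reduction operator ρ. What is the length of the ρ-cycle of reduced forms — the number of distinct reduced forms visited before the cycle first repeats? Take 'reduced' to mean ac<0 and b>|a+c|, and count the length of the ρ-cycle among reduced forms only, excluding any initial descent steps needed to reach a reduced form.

D = 37, ⌊√D⌋ = 6
descent: ρ → (1,5,-3)  [lands on river]
river: ρ → (-3,1,3)
river: ρ → (3,5,-1)
river: ρ → (-1,5,3)
river: ρ → (3,1,-3)
river: ρ → (-3,5,1)
ρ-cycle length = 6 (tail of 1 descent step not counted)

6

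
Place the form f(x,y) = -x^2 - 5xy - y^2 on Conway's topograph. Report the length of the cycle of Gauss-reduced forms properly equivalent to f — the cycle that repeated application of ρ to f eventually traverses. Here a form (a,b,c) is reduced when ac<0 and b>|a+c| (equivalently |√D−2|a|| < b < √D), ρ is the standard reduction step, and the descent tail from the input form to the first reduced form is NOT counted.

D = 21, ⌊√D⌋ = 4
descent: ρ → (-1,3,3)  [lands on river]
river: ρ → (3,3,-1)
ρ-cycle length = 2 (tail of 1 descent step not counted)

2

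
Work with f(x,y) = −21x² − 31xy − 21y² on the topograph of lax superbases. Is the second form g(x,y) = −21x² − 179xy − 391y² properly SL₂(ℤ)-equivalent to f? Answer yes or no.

D₁ = -803, D₂ = -803
f is negative-definite; reduce −f:
−f: translate: b→-11 (≡31 mod 42), so (21,31,21)→(21,-11,11)
−f: flip: (21,-11,11)→(11,11,21)
−f: reduced (well bottom): (11,11,21) with a≤c, −a<b≤a
flip sign back: reduced form of f is (-11,-11,-21)
g is negative-definite; reduce −g:
−g: translate: b→11 (≡179 mod 42), so (21,179,391)→(21,11,11)
−g: flip: (21,11,11)→(11,-11,21)
−g: translate: b→11 (≡-11 mod 22), so (11,-11,21)→(11,11,21)
−g: reduced (well bottom): (11,11,21) with a≤c, −a<b≤a
flip sign back: reduced form of g is (-11,-11,-21)
reduced forms (-11, -11, -21) vs (-11, -11, -21) ⇒ equivalent

yes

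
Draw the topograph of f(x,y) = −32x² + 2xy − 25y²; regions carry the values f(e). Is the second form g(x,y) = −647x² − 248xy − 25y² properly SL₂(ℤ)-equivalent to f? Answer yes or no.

D₁ = -3196, D₂ = -3196
f is negative-definite; reduce −f:
−f: flip: (32,-2,25)→(25,2,32)
−f: reduced (well bottom): (25,2,32) with a≤c, −a<b≤a
flip sign back: reduced form of f is (-25,-2,-32)
g is negative-definite; reduce −g:
−g: flip: (647,248,25)→(25,-248,647)
−g: translate: b→2 (≡-248 mod 50), so (25,-248,647)→(25,2,32)
−g: reduced (well bottom): (25,2,32) with a≤c, −a<b≤a
flip sign back: reduced form of g is (-25,-2,-32)
reduced forms (-25, -2, -32) vs (-25, -2, -32) ⇒ equivalent

yes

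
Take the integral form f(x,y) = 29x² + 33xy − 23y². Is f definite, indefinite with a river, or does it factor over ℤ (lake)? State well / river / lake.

D = b²−4ac = 33² − 4·29·(-23) = 3757
D > 0 non-square ⇒ indefinite ⇒ periodic river

river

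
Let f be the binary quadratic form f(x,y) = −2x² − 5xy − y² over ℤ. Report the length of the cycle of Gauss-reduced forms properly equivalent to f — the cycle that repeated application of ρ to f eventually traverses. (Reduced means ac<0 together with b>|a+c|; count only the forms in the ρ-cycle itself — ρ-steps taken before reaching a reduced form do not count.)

D = 17, ⌊√D⌋ = 4
descent: ρ → (-1,3,2)  [lands on river]
river: ρ → (2,1,-2)
river: ρ → (-2,3,1)
river: ρ → (1,3,-2)
river: ρ → (-2,1,2)
river: ρ → (2,3,-1)
ρ-cycle length = 6 (tail of 1 descent step not counted)

6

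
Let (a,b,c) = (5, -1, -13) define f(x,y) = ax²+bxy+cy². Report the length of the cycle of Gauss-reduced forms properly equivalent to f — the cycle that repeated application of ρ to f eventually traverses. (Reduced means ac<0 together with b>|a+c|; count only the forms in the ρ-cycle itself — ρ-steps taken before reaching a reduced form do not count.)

D = 261, ⌊√D⌋ = 16
descent: ρ → (-13,1,5)
descent: ρ → (5,9,-9)  [lands on river]
river: ρ → (-9,9,5)
river: ρ → (5,11,-7)
river: ρ → (-7,3,9)
river: ρ → (9,15,-1)
river: ρ → (-1,15,9)
river: ρ → (9,3,-7)
river: ρ → (-7,11,5)
ρ-cycle length = 8 (tail of 2 descent steps not counted)

8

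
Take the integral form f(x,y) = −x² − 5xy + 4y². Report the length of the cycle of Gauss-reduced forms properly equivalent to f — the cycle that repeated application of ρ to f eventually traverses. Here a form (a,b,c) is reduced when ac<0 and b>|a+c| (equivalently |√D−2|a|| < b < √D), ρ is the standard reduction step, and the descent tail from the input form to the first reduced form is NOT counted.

D = 41, ⌊√D⌋ = 6
descent: ρ → (4,5,-1)  [lands on river]
river: ρ → (-1,5,4)
river: ρ → (4,3,-2)
river: ρ → (-2,5,2)
river: ρ → (2,3,-4)
river: ρ → (-4,5,1)
river: ρ → (1,5,-4)
river: ρ → (-4,3,2)
river: ρ → (2,5,-2)
river: ρ → (-2,3,4)
ρ-cycle length = 10 (tail of 1 descent step not counted)

10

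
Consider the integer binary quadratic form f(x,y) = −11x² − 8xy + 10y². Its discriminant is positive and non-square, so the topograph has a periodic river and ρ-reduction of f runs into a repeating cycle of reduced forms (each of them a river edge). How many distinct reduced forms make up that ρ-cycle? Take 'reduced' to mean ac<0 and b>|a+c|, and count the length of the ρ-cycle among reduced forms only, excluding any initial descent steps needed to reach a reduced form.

D = 504, ⌊√D⌋ = 22
descent: ρ → (10,8,-11)  [lands on river]
river: ρ → (-11,14,7)
river: ρ → (7,14,-11)
river: ρ → (-11,8,10)
river: ρ → (10,12,-9)
river: ρ → (-9,6,13)
river: ρ → (13,20,-2)
river: ρ → (-2,20,13)
river: ρ → (13,6,-9)
river: ρ → (-9,12,10)
ρ-cycle length = 10 (tail of 1 descent step not counted)

10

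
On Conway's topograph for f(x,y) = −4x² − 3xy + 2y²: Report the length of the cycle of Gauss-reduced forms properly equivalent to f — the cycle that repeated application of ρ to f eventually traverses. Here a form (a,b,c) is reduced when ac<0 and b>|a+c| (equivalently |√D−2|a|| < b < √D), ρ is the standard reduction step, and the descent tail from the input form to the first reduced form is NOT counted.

D = 41, ⌊√D⌋ = 6
descent: ρ → (2,3,-4)  [lands on river]
river: ρ → (-4,5,1)
river: ρ → (1,5,-4)
river: ρ → (-4,3,2)
river: ρ → (2,5,-2)
river: ρ → (-2,3,4)
river: ρ → (4,5,-1)
river: ρ → (-1,5,4)
river: ρ → (4,3,-2)
river: ρ → (-2,5,2)
ρ-cycle length = 10 (tail of 1 descent step not counted)

10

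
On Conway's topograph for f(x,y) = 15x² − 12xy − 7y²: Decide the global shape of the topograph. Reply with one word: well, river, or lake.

D = b²−4ac = (-12)² − 4·15·(-7) = 564
D > 0 non-square ⇒ indefinite ⇒ periodic river

river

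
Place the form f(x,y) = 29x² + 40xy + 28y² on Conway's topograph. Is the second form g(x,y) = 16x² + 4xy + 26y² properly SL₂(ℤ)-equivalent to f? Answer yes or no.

D₁ = -1648, D₂ = -1648
f: translate: b→-18 (≡40 mod 58), so (29,40,28)→(29,-18,17)
f: flip: (29,-18,17)→(17,18,29)
f: translate: b→-16 (≡18 mod 34), so (17,18,29)→(17,-16,28)
f: reduced (well bottom): (17,-16,28) with a≤c, −a<b≤a
g: reduced (well bottom): (16,4,26) with a≤c, −a<b≤a
reduced forms (17, -16, 28) vs (16, 4, 26) ⇒ inequivalent

no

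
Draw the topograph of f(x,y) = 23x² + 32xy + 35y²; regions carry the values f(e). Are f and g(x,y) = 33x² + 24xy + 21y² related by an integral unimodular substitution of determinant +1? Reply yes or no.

D₁ = -2196, D₂ = -2196
f: translate: b→-14 (≡32 mod 46), so (23,32,35)→(23,-14,26)
f: reduced (well bottom): (23,-14,26) with a≤c, −a<b≤a
g: flip: (33,24,21)→(21,-24,33)
g: translate: b→18 (≡-24 mod 42), so (21,-24,33)→(21,18,30)
g: reduced (well bottom): (21,18,30) with a≤c, −a<b≤a
reduced forms (23, -14, 26) vs (21, 18, 30) ⇒ inequivalent

no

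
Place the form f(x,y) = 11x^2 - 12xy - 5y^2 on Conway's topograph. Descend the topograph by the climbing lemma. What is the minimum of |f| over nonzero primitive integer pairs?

descent: ρ → (-5,12,11)  [lands on river]
river: ρ → (11,10,-6)
river: ρ → (-6,14,7)
river: ρ → (7,14,-6)
river: ρ → (-6,10,11)
river: ρ → (11,12,-5)
river: ρ → (-5,18,2)
river: ρ → (2,18,-5)
closes: descent 1, river 8
min |a| on river = 2

2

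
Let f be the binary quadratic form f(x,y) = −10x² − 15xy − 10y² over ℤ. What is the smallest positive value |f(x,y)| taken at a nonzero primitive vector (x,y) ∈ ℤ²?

translate: b→-5 (≡15 mod 20), so (10,15,10)→(10,-5,5)
flip: (10,-5,5)→(5,5,10)
reduced (well bottom): (5,5,10) with a≤c, −a<b≤a
well minimum |f| = |-5| = 5 (negative-definite)

5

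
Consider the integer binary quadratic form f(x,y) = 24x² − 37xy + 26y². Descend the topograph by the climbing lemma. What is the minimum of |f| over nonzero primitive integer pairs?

translate: b→11 (≡-37 mod 48), so (24,-37,26)→(24,11,13)
flip: (24,11,13)→(13,-11,24)
reduced (well bottom): (13,-11,24) with a≤c, −a<b≤a
well minimum = a = 13

13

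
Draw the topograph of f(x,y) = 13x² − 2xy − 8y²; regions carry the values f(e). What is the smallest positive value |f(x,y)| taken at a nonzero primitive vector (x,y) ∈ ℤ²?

descent: ρ → (-8,18,3)  [lands on river]
river: ρ → (3,18,-8)
river: ρ → (-8,14,7)
river: ρ → (7,14,-8)
closes: descent 1, river 4
min |a| on river = 3

3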